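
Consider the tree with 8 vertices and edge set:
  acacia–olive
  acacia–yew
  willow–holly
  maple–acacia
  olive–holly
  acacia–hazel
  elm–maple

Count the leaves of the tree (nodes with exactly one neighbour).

4

Exactly 4 nodes have a single neighbour: elm, hazel, willow, yew.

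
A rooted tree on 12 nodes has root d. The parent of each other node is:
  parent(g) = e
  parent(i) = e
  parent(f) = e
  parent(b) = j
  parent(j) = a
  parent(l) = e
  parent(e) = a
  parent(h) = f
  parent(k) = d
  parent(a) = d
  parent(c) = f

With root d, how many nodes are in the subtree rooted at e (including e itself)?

7

e's subtree: {e, f, i, g, l, h, c}, size 7.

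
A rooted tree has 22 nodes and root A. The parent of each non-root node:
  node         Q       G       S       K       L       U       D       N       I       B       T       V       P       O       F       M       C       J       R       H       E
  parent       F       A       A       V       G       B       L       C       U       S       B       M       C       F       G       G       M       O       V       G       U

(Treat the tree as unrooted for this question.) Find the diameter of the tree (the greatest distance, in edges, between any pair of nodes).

8

A longest path is I - U - B - S - A - G - F - O - J, with 8 edges.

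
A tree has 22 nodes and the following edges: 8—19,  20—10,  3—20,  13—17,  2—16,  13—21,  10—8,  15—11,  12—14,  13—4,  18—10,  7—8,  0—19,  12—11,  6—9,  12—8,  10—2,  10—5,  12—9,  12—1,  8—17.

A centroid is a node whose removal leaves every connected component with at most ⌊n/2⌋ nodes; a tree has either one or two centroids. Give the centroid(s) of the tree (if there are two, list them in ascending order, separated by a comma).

8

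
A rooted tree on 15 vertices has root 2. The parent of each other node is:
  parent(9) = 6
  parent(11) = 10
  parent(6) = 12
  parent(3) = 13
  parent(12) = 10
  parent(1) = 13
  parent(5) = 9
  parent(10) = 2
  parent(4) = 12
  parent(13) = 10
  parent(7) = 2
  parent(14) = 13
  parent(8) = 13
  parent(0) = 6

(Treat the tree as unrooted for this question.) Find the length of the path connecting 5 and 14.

6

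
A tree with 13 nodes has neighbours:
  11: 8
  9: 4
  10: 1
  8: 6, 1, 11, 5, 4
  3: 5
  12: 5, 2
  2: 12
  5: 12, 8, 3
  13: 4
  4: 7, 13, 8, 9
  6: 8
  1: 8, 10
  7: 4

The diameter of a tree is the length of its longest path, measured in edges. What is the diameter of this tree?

5

Starting from 2, a farthest node is 10 at distance 5.
One longest path: 2-12-5-8-1-10.
So the diameter is 5.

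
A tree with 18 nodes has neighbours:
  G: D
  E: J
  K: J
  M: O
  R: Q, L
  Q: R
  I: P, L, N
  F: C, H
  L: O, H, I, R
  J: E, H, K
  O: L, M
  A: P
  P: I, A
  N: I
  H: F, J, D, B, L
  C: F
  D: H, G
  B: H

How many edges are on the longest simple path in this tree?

6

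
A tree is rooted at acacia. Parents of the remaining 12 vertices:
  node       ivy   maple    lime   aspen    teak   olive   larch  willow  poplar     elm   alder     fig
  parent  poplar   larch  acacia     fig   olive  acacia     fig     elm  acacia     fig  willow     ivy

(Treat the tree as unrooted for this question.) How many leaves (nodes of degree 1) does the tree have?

5

The leaves are alder, aspen, lime, maple, teak.
That is 5 leaves.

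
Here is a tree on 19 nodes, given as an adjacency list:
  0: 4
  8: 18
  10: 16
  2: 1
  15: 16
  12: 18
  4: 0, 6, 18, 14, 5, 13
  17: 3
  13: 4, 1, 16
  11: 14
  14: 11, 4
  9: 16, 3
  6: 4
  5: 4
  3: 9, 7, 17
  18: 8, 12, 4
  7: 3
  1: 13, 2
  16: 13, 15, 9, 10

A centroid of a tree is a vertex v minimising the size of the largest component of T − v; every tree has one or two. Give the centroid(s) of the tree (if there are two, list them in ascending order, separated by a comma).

Delete 13: the remaining components have sizes 9, 7, 2. Max 9 ≤ 9, so 13 is a centroid.
Every other node leaves some component of size > 9, so the centroid is unique.

13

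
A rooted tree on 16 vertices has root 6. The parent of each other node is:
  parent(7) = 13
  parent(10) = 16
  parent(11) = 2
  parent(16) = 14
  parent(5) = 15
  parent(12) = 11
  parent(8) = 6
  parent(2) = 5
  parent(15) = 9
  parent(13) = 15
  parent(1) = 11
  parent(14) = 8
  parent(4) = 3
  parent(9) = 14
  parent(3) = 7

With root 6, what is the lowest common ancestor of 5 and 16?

14

Ancestors of 5 (toward the root): 5, 15, 9, 14, 8, 6.
Ancestors of 16: 16, 14, 8, 6.
The deepest node appearing in both lists is 14.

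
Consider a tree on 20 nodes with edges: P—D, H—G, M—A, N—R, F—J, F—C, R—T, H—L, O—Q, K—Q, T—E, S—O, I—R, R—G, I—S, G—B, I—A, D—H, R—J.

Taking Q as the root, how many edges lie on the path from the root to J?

5

Q → O → S → I → R → J — 5 edges.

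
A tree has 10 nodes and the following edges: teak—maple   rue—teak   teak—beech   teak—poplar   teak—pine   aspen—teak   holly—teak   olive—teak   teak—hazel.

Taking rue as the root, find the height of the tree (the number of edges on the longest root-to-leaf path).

2

hazel sits deepest: rue–teak–hazel — 2 edges from the root.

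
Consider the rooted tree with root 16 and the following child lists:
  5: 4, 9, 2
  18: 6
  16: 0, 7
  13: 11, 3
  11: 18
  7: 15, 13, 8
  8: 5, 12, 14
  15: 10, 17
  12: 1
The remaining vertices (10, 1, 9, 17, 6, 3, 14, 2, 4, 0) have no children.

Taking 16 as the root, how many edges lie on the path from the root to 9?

4

16 → 7 → 8 → 5 → 9 — 4 edges.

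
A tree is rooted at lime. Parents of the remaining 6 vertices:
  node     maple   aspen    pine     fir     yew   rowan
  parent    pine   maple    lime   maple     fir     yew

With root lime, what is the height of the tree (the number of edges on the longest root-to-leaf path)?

The longest root-to-leaf path is lime → pine → maple → fir → yew → rowan (5 edges).

5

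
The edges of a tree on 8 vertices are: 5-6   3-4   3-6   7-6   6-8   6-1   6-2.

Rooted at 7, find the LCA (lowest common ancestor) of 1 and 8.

6

1's ancestor chain is 1, 6, 7 and 8's is 8, 6, 7; they first meet at 6.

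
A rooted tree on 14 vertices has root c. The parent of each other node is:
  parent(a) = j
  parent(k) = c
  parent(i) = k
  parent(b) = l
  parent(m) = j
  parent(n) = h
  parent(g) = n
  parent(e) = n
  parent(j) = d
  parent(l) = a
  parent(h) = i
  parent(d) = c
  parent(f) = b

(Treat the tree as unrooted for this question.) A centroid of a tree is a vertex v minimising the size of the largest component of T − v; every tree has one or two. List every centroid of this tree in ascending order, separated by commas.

If d is removed the pieces have sizes 7, 6, all ≤ ⌊14/2⌋ = 7.
Its neighbour c also leaves a largest component of size 7, so both are centroids.

c, d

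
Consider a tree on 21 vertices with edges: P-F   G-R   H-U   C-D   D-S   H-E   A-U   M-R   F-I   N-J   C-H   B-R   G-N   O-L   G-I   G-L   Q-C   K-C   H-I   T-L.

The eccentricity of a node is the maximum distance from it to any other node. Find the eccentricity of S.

7

Distances from S peak at 7, attained at O (M, T, B, J also at distance 7).
S – D – C – H – I – G – L – O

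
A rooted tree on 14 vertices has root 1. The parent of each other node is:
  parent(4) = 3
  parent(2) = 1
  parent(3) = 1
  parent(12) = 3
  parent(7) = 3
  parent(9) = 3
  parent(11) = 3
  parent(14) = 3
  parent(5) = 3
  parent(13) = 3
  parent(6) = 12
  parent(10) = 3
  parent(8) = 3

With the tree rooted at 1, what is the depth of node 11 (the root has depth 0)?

2

Path from 1 to 11: 1 → 3 → 11, which has 2 edges.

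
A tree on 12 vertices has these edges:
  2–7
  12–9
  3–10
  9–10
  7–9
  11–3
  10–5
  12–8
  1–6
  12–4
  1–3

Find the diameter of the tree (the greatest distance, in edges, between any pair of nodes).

Starting from 2, a farthest node is 6 at distance 6.
One longest path: 2 - 7 - 9 - 10 - 3 - 1 - 6.
So the diameter is 6.

6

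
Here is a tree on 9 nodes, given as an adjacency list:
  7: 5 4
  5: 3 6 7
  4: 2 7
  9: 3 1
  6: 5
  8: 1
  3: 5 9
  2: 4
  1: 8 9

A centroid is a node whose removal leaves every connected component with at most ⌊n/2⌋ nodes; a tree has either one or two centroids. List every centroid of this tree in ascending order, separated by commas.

Delete 5: the remaining components have sizes 4, 3, 1. Max 4 ≤ 4, so 5 is a centroid.
Every other node leaves some component of size > 4, so the centroid is unique.

5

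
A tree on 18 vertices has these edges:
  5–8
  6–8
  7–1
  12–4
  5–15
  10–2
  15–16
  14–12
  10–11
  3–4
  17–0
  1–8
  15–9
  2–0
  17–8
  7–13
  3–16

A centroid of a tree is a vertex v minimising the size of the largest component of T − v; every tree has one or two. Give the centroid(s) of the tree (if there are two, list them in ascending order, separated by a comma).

8

If 8 is removed the pieces have sizes 8, 5, 3, 1, all ≤ ⌊18/2⌋ = 9.
Every other node leaves some component of size > 9, so the centroid is unique.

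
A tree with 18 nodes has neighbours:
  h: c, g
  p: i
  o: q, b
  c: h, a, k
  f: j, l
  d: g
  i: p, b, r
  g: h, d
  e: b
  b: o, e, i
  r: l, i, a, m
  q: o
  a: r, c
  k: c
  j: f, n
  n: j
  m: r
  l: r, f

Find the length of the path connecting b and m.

3

Walking from b: b–i–r–m. Length 3.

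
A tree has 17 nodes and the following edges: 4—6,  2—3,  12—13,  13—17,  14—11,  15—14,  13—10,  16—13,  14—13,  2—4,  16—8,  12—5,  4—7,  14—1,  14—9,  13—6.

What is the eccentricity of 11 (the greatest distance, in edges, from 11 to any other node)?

A farthest node from 11 is 3.
The path 11–14–13–6–4–2–3 has 6 edges.

6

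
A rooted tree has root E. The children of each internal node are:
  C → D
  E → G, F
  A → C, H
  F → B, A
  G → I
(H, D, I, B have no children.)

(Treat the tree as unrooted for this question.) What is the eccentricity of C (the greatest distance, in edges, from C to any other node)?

5

A farthest node from C is I.
The path C-A-F-E-G-I has 5 edges.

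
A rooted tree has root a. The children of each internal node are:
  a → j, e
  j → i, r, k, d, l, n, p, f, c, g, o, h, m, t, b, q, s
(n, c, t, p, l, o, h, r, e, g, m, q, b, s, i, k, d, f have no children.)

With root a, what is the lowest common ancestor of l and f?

j

l's ancestor chain is l, j, a and f's is f, j, a; they first meet at j.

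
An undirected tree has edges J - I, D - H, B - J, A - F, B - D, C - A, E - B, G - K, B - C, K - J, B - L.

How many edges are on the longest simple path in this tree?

6

Starting from G, a farthest node is F at distance 6.
One longest path: G - K - J - B - C - A - F.
So the diameter is 6.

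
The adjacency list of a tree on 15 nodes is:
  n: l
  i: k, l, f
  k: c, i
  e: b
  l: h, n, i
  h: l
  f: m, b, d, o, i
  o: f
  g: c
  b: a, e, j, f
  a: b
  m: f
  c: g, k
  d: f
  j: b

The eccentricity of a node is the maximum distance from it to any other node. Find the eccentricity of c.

5

A farthest node from c is a (j, e also at distance 5).
The path c – k – i – f – b – a has 5 edges.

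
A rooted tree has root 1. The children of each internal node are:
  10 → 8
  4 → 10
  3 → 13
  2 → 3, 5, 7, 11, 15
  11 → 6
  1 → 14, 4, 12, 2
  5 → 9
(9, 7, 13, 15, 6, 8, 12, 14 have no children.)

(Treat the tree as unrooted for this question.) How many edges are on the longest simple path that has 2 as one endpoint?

A farthest node from 2 is 8.
The path 2-1-4-10-8 has 4 edges.

4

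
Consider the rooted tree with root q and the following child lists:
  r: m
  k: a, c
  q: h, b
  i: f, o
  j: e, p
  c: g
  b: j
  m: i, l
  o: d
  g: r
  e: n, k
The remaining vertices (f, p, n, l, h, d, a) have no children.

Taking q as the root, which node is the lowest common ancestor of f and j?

j

Path f→root: f i m r g c k e j b q; path j→root: j b q.
First common node: j.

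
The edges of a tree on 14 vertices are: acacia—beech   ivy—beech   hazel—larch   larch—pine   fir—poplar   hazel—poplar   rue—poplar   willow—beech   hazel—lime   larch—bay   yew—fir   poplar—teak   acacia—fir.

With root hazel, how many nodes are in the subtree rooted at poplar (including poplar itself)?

The subtree rooted at poplar contains: poplar, fir, teak, rue, acacia, yew, beech, willow, ivy — 9 nodes.

9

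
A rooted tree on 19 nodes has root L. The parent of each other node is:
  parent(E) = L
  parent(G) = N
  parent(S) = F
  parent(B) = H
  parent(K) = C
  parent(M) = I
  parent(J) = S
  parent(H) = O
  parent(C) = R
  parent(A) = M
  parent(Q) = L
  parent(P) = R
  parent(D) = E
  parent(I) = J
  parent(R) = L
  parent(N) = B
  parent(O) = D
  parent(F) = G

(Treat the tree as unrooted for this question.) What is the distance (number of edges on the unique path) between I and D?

9

The path is I - J - S - F - G - N - B - H - O - D, which has 9 edges.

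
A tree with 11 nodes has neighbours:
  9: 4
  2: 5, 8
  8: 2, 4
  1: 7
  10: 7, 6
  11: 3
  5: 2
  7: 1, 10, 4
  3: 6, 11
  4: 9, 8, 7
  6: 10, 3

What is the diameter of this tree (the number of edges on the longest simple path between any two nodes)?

8

A longest path is 11 – 3 – 6 – 10 – 7 – 4 – 8 – 2 – 5, with 8 edges.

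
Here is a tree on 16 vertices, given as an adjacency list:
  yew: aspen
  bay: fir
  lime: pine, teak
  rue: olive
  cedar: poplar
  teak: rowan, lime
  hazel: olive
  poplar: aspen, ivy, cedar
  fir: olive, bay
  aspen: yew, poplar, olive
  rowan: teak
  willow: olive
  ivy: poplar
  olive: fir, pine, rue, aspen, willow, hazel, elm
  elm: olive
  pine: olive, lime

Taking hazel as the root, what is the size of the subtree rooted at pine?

The subtree rooted at pine contains: pine, lime, teak, rowan — 4 nodes.

4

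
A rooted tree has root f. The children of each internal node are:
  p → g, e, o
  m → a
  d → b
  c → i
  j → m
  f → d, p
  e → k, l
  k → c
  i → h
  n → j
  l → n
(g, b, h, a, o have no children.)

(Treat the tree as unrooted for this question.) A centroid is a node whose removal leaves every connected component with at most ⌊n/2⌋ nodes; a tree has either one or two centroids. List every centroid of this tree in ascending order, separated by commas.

e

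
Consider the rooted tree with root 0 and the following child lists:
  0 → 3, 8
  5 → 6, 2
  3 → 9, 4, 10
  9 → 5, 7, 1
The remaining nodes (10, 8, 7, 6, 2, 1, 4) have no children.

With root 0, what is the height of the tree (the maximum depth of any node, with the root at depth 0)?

The longest root-to-leaf path is 0 → 3 → 9 → 5 → 2 (4 edges).

4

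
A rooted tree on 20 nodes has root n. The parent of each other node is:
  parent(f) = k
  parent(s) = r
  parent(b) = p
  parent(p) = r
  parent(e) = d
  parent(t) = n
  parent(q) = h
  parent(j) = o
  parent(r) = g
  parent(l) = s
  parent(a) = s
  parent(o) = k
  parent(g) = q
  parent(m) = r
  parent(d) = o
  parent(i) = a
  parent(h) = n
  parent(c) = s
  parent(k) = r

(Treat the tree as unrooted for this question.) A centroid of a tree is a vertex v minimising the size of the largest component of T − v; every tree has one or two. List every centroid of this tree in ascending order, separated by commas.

r

Delete r: the remaining components have sizes 6, 5, 5, 2, 1. Max 6 ≤ 10, so r is a centroid.
Every other node leaves some component of size > 10, so the centroid is unique.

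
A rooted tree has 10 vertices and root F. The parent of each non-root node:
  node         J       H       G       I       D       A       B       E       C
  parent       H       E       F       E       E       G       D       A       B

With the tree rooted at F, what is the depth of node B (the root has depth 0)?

Path from F to B: F → G → A → E → D → B, which has 5 edges.

5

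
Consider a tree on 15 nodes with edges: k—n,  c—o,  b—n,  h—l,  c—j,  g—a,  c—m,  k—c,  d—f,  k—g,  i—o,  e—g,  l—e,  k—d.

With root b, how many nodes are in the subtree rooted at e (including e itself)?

3

The subtree rooted at e contains: e, l, h — 3 nodes.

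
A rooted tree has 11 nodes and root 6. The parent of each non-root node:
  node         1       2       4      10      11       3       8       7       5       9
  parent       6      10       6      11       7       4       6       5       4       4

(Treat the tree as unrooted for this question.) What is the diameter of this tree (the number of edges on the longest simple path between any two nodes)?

7

A longest path is 2–10–11–7–5–4–6–1, with 7 edges.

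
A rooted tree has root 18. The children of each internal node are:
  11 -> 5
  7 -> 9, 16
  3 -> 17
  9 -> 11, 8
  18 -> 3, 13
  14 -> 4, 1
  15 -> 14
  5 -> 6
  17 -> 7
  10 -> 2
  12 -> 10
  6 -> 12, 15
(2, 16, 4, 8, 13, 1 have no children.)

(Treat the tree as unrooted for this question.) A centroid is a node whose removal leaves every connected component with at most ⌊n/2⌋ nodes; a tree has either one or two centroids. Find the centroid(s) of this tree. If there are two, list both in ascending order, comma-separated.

Removing 11 splits the tree into components of sizes 9, 8; the largest is 9 ≤ ⌊18/2⌋ = 9.
5 is adjacent to 11 and is also a centroid (the largest component after removing it is likewise 9).

5, 11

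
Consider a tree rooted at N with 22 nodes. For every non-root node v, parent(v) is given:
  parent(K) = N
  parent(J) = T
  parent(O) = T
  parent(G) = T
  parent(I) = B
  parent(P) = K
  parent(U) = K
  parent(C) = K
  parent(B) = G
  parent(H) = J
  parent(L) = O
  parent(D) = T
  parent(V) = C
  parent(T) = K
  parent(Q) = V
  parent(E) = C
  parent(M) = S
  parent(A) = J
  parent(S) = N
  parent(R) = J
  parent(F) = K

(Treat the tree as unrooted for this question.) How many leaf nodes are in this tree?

12

Degree-1 nodes: A, D, E, F, H, I, L, M, P, Q, R, U — 12 of them.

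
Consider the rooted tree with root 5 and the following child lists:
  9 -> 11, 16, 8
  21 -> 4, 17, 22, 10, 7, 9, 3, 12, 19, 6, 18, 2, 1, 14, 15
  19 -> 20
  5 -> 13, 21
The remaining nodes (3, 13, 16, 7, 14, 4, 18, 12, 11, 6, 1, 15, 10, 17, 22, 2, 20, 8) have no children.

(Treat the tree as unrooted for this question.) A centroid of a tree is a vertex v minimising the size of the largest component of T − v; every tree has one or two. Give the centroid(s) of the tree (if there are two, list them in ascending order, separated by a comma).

Delete 21: the remaining components have sizes 4, 2, 2, 1, 1, 1, 1, 1, 1, 1, 1, 1, 1, 1, 1, 1. Max 4 ≤ 11, so 21 is a centroid.
No neighbour of 21 does as well, so 21 is the unique centroid.

21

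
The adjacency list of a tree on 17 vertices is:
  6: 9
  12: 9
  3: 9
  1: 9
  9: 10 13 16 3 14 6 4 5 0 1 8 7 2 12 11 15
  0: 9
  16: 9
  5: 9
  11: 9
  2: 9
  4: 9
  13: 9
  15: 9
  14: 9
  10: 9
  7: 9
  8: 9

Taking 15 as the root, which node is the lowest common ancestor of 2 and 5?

Ancestors of 2 (toward the root): 2, 9, 15.
Ancestors of 5: 5, 9, 15.
The deepest node appearing in both lists is 9.

9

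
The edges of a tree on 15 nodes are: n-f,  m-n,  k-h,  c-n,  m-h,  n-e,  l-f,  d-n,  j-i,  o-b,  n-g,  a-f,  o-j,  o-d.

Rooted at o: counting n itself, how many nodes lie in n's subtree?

Descendants of n (including itself): n, m, c, f, e, g, h, a, l, k. That's 10.

10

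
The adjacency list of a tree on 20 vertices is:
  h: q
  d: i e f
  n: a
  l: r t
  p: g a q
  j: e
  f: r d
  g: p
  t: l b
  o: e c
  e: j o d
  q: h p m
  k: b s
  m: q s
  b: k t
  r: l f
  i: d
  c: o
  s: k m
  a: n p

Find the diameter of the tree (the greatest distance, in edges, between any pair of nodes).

15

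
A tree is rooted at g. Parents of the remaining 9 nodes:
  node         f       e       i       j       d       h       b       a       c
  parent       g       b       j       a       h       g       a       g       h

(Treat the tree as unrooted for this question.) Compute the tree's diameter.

A longest path is i - j - a - g - h - d, with 5 edges.

5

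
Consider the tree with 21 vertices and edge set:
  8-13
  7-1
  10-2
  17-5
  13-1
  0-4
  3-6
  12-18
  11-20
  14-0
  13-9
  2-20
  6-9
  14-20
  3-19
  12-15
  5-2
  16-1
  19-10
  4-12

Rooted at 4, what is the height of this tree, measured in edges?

12

The longest root-to-leaf path is 4 → 0 → 14 → 20 → 2 → 10 → 19 → 3 → 6 → 9 → 13 → 1 → 7 (12 edges).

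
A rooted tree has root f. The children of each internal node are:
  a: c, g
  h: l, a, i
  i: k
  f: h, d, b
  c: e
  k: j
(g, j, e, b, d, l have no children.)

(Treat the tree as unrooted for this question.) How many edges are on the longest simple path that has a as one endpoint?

The node farthest from a is j, via a-h-i-k-j — 4 edges.

4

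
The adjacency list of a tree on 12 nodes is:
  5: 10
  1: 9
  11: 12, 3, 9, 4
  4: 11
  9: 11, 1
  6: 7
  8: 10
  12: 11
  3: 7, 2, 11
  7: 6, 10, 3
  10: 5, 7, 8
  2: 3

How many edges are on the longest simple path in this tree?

BFS from 5 reaches 1 last, at distance 6; BFS from 1 confirms no node is farther.
Path: 5–10–7–3–11–9–1.

6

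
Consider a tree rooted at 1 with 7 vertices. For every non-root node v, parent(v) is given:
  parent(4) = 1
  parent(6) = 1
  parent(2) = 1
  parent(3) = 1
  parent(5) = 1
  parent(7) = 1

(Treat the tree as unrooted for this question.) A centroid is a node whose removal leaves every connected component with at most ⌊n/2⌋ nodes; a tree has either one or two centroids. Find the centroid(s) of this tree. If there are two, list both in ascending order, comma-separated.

1

Delete 1: the remaining components have sizes 1, 1, 1, 1, 1, 1. Max 1 ≤ 3, so 1 is a centroid.
No neighbour of 1 does as well, so 1 is the unique centroid.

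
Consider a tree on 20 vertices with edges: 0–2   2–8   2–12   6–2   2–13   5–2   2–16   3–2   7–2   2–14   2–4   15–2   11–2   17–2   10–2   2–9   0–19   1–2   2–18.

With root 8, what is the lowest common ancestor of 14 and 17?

Path 14→root: 14 2 8; path 17→root: 17 2 8.
First common node: 2.

2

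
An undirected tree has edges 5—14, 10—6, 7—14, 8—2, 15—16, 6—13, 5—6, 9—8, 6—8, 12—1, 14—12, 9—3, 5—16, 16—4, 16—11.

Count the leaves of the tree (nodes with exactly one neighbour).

Exactly 9 nodes have a single neighbour: 1, 2, 3, 4, 7, 10, 11, 13, 15.

9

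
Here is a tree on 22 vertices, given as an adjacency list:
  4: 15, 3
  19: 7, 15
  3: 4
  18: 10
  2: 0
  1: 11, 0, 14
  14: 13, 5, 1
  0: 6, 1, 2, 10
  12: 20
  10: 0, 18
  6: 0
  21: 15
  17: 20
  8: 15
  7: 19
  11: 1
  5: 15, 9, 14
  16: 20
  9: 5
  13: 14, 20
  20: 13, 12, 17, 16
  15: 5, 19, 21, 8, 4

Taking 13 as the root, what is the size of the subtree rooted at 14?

17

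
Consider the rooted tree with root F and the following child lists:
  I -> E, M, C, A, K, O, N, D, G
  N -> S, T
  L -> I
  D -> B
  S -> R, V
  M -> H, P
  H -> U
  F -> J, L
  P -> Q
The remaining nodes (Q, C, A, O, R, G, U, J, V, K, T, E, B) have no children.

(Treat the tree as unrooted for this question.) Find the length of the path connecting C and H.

The path is C – I – M – H, which has 3 edges.

3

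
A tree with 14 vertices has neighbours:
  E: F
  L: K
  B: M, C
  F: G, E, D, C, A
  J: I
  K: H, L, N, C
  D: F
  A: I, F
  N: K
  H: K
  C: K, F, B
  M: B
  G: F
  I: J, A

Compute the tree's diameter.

BFS from J reaches N last, at distance 6; BFS from N confirms no node is farther.
Path: J – I – A – F – C – K – N.

6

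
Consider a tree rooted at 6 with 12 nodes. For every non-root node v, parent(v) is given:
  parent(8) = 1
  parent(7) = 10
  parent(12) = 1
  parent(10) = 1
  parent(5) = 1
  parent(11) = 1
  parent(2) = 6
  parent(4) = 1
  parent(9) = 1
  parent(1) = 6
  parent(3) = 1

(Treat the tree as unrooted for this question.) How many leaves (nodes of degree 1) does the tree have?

Exactly 9 nodes have a single neighbour: 2, 3, 4, 5, 7, 8, 9, 11, 12.

9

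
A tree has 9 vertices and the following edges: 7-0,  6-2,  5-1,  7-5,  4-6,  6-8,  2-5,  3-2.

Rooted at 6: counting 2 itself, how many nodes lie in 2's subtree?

The subtree rooted at 2 contains: 2, 5, 3, 7, 1, 0 — 6 nodes.

6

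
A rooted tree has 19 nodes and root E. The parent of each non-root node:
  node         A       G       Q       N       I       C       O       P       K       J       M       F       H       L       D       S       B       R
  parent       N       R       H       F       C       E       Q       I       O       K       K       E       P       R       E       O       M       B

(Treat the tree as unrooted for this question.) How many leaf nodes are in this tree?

6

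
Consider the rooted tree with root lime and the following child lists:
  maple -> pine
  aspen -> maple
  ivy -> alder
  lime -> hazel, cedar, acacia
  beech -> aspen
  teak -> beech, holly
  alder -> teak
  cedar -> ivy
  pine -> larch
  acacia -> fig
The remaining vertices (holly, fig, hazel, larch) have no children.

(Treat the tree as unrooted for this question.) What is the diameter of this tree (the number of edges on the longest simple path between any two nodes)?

11

A longest path is fig – acacia – lime – cedar – ivy – alder – teak – beech – aspen – maple – pine – larch, with 11 edges.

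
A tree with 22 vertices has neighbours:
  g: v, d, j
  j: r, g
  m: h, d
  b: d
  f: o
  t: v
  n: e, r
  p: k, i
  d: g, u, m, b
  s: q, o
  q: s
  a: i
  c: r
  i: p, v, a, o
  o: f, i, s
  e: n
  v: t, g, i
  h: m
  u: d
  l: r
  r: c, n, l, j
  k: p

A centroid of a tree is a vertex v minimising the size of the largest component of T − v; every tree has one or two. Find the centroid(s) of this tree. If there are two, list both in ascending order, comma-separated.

g

If g is removed the pieces have sizes 10, 6, 5, all ≤ ⌊22/2⌋ = 11.
Every other node leaves some component of size > 11, so the centroid is unique.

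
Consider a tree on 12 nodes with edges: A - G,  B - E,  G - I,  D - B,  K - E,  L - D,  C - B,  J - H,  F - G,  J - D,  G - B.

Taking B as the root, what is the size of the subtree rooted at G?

G's subtree: {G, A, F, I}, size 4.

4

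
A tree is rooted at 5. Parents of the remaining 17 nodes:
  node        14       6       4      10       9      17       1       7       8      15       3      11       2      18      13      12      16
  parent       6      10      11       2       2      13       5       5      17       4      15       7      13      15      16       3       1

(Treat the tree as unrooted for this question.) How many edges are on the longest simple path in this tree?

13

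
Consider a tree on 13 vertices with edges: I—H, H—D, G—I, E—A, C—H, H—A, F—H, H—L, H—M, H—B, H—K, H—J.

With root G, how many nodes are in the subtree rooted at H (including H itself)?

H's subtree: {H, K, C, A, J, M, L, B, D, F, E}, size 11.

11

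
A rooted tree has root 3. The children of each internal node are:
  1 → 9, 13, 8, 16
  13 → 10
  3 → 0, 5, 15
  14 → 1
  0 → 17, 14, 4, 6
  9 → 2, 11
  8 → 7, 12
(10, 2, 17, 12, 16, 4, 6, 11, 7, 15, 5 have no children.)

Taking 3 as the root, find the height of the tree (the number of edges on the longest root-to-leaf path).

5

The longest root-to-leaf path is 3-0-14-1-9-2 (5 edges).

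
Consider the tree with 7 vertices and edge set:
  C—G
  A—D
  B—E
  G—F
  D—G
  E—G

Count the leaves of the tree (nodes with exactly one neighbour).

4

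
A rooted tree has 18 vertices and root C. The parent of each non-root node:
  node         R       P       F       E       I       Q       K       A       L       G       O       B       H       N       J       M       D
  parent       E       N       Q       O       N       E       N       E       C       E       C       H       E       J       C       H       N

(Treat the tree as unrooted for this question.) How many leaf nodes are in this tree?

Exactly 11 nodes have a single neighbour: A, B, D, F, G, I, K, L, M, P, R.

11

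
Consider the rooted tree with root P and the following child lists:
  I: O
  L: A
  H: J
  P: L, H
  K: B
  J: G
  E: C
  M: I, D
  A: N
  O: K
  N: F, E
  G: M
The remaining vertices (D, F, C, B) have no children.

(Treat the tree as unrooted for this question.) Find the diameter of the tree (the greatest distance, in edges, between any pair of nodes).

13

Starting from C, a farthest node is B at distance 13.
One longest path: C-E-N-A-L-P-H-J-G-M-I-O-K-B.
So the diameter is 13.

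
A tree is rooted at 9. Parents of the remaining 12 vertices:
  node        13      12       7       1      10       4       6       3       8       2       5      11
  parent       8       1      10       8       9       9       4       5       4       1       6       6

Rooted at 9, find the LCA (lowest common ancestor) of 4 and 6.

4

Ancestors of 4 (toward the root): 4, 9.
Ancestors of 6: 6, 4, 9.
The deepest node appearing in both lists is 4.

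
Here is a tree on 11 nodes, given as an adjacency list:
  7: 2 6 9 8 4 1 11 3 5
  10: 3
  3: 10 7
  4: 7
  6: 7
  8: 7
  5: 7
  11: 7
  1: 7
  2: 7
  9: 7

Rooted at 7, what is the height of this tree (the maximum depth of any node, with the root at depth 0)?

10 sits deepest: 7-3-10 — 2 edges from the root.

2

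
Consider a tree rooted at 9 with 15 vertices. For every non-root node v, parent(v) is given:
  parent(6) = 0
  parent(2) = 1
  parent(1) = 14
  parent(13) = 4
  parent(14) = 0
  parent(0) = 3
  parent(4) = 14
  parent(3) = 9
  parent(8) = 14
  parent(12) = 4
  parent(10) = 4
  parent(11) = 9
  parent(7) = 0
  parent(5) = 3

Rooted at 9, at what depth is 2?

5

Path from 9 to 2: 9 → 3 → 0 → 14 → 1 → 2, which has 5 edges.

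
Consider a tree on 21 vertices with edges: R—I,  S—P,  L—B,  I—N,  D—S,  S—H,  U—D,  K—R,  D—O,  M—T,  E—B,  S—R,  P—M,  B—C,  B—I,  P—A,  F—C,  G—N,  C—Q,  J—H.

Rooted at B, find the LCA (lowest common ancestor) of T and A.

Path T→root: T M P S R I B; path A→root: A P S R I B.
First common node: P.

P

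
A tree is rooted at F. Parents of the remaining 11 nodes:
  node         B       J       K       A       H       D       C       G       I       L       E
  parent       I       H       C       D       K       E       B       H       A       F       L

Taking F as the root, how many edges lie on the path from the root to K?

8

F–L–E–D–A–I–B–C–K — 8 edges.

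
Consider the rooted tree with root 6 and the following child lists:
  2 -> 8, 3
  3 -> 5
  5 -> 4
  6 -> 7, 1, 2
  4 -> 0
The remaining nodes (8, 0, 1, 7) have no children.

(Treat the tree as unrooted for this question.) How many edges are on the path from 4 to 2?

3

4 – 5 – 3 – 2: 3 edges.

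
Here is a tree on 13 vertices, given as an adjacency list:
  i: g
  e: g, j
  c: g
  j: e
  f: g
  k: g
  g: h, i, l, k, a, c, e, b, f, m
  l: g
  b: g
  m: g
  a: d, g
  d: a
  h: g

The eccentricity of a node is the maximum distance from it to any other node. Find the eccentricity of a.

3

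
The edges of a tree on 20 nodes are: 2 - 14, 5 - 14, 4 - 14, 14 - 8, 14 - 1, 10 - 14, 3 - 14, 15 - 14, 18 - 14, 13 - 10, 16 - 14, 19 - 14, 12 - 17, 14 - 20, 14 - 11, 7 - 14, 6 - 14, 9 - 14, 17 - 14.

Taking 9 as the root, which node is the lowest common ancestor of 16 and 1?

Ancestors of 16 (toward the root): 16, 14, 9.
Ancestors of 1: 1, 14, 9.
The deepest node appearing in both lists is 14.

14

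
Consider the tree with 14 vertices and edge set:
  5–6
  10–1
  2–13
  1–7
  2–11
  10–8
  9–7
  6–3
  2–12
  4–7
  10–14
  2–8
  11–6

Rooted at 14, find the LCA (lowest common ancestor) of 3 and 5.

Path 3→root: 3 6 11 2 8 10 14; path 5→root: 5 6 11 2 8 10 14.
First common node: 6.

6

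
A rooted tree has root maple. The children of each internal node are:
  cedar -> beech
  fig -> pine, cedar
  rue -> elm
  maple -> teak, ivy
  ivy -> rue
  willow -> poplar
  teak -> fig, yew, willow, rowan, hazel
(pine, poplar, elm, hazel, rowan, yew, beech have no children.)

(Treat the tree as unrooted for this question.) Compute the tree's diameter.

BFS from beech reaches elm last, at distance 7; BFS from elm confirms no node is farther.
Path: beech – cedar – fig – teak – maple – ivy – rue – elm.

7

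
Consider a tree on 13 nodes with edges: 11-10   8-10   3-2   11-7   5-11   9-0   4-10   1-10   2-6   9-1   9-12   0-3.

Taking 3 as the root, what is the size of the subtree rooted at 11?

3

11's subtree: {11, 5, 7}, size 3.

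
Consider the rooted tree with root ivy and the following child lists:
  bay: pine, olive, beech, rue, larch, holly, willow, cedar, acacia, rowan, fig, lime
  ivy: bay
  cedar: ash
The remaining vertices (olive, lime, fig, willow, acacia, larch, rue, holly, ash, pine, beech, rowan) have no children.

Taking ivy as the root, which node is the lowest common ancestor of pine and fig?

bay

Path pine→root: pine bay ivy; path fig→root: fig bay ivy.
First common node: bay.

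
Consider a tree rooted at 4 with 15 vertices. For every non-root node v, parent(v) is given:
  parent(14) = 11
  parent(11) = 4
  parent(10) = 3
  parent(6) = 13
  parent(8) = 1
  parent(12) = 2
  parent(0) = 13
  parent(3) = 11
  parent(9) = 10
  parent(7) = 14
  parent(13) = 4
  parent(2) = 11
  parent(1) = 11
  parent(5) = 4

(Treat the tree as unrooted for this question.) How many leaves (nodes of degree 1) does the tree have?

Degree-1 nodes: 0, 5, 6, 7, 8, 9, 12 — 7 of them.

7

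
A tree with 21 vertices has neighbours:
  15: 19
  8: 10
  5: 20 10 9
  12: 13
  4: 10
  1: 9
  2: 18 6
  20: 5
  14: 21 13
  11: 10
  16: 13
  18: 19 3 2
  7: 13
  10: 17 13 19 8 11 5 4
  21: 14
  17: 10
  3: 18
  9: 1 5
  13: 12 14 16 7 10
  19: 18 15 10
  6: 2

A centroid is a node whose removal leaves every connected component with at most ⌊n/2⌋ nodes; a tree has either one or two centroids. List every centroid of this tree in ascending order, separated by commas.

10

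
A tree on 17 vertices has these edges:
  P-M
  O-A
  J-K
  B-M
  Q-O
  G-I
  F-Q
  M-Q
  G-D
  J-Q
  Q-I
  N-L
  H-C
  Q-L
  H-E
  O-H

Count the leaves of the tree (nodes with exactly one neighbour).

Degree-1 nodes: A, B, C, D, E, F, K, N, P — 9 of them.

9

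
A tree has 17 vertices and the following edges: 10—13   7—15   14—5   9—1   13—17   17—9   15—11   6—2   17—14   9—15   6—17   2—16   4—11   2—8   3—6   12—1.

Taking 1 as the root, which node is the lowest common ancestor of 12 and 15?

Path 12→root: 12 1; path 15→root: 15 9 1.
First common node: 1.

1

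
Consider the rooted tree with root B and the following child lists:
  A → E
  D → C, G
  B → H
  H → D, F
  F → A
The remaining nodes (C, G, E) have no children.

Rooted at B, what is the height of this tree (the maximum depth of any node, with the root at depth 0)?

The longest root-to-leaf path is B → H → F → A → E (4 edges).

4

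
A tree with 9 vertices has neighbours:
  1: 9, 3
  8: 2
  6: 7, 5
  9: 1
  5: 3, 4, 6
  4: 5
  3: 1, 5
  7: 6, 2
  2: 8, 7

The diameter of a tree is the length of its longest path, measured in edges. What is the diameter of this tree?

7

A longest path is 8–2–7–6–5–3–1–9, with 7 edges.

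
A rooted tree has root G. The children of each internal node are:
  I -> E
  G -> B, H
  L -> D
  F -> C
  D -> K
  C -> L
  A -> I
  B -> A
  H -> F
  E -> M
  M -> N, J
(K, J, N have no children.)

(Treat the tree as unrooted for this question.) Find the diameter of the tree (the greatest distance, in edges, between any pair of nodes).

12

BFS from N reaches K last, at distance 12; BFS from K confirms no node is farther.
Path: N–M–E–I–A–B–G–H–F–C–L–D–K.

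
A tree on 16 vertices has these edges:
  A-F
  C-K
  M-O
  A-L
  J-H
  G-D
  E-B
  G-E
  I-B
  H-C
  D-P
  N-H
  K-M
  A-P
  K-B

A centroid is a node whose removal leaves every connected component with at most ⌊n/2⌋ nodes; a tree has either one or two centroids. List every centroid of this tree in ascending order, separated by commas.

B

Delete B: the remaining components have sizes 7, 7, 1. Max 7 ≤ 8, so B is a centroid.
No neighbour of B does as well, so B is the unique centroid.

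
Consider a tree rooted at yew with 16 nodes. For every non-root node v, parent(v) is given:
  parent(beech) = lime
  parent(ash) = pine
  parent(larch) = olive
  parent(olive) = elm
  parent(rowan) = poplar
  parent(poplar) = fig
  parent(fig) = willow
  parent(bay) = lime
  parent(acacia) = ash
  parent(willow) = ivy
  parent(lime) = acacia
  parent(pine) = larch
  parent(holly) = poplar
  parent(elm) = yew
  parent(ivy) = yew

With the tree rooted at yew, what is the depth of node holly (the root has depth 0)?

Climbing from holly to the root: holly – poplar – fig – willow – ivy – yew. That's 5 steps.

5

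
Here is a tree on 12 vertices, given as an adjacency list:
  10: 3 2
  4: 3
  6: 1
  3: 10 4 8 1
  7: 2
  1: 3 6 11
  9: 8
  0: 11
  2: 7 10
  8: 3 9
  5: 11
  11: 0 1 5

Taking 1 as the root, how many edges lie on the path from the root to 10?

1–3–10 — 2 edges.

2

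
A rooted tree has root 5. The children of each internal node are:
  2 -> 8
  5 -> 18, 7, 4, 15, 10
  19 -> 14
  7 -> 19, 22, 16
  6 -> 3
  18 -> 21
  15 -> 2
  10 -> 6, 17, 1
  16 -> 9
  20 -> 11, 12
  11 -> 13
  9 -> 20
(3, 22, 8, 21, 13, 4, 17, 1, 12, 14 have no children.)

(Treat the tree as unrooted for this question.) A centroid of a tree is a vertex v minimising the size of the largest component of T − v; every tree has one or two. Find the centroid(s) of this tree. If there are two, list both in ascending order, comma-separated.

If 5 is removed the pieces have sizes 10, 5, 3, 2, 1, all ≤ ⌊22/2⌋ = 11.
Every other node leaves some component of size > 11, so the centroid is unique.

5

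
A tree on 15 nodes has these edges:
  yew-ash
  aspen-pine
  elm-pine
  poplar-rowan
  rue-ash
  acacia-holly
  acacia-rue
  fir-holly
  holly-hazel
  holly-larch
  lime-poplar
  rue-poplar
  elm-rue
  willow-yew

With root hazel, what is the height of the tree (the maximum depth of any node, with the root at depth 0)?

willow sits deepest: hazel – holly – acacia – rue – ash – yew – willow — 6 edges from the root.

6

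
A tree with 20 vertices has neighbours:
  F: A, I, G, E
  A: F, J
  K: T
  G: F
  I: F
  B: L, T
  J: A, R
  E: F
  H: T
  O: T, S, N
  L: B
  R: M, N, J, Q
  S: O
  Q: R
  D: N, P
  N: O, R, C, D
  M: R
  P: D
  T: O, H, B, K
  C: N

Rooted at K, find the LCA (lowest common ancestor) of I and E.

Path I→root: I F A J R N O T K; path E→root: E F A J R N O T K.
First common node: F.

F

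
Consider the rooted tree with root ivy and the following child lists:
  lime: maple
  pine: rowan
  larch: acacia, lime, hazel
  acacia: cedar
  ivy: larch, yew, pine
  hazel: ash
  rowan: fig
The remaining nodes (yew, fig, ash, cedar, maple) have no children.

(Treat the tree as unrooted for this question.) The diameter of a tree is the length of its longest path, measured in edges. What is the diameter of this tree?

BFS from fig reaches ash last, at distance 6; BFS from ash confirms no node is farther.
Path: fig – rowan – pine – ivy – larch – hazel – ash.

6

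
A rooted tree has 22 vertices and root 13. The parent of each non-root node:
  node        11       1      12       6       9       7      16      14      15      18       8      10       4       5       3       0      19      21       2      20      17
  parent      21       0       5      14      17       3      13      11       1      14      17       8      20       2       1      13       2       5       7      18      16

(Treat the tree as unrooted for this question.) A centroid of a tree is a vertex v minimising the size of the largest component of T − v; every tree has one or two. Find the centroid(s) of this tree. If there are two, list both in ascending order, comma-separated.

Delete 7: the remaining components have sizes 11, 10. Max 11 ≤ 11, so 7 is a centroid.
2 is adjacent to 7 and is also a centroid (the largest component after removing it is likewise 11).

2, 7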